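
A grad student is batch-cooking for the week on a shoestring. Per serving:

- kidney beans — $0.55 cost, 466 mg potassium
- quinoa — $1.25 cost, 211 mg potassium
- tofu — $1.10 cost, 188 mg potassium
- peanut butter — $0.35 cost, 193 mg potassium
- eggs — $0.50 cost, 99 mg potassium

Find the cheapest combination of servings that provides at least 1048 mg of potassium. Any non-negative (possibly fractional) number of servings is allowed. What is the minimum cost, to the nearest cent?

$1.24

Cost per mg of potassium: kidney beans $0.0012, peanut butter $0.0018, eggs $0.0051, tofu $0.0059, quinoa $0.0059.
With no serving limits, use only kidney beans: 1048 mg / 466 mg = 2.249 servings × $0.55 = $1.24.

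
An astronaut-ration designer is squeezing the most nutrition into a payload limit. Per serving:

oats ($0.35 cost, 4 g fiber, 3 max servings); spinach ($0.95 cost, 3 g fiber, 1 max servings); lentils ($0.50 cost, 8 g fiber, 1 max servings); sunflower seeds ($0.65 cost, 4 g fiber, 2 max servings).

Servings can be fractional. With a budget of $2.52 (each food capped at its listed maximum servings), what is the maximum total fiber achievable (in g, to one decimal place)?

Fiber per dollar: lentils 16, oats 11.43, sunflower seeds 6.154, spinach 3.158.
Take 1 serving of lentils: spends $0.50, +8.0 g fiber (running total 8.0 g).
Take 3 servings of oats: spends $1.05, +12.0 g fiber (running total 20.0 g).
Take 1.492 servings of sunflower seeds: spends $0.97, +6.0 g fiber (running total 26.0 g).
Greedy by best ratio exhausts the cost allowance optimally: 26.0 g.

26.0 g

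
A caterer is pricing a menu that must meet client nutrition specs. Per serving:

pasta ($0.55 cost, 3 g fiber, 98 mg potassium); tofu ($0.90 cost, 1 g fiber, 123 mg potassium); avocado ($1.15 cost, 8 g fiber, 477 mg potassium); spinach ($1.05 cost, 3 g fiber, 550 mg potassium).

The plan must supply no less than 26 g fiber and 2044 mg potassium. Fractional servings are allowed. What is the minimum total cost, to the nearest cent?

A basic optimal solution has at most two foods positive. Try each food alone and each pair with both targets met exactly.
pasta only: max(26/3, 2044/98) = 20.86 servings → $11.47.
tofu only: max(26/1, 2044/123) = 26 servings → $23.40.
avocado only: max(26/8, 2044/477) = 4.285 servings → $4.93.
spinach only: max(26/3, 2044/550) = 8.667 servings → $9.10.
pasta + tofu with both tight: 4.258 servings and 13.23 servings → $14.24.
pasta + avocado with both targets exact would need a negative amount; discard.
pasta + spinach with both tight: 6.024 servings and 2.643 servings → $6.09.
tofu + avocado with both tight: 7.791 servings and 2.276 servings → $9.63.
tofu + spinach with both targets exact would need a negative amount; discard.
avocado + spinach with both tight: 2.751 servings and 1.33 servings → $4.56.
The minimum over all feasible corners is $4.56.

$4.56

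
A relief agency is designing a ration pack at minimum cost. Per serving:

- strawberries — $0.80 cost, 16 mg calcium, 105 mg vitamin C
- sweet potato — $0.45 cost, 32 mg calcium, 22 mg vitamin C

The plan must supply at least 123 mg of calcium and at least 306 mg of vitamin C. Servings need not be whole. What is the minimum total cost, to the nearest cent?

At the optimum either one food covers both requirements or two foods hit both targets exactly; no other combination can be cheaper.
strawberries only: max(123/16, 306/105) = 7.688 servings → $6.15.
sweet potato only: max(123/32, 306/22) = 13.91 servings → $6.26.
strawberries + sweet potato with both tight: 2.356 servings and 2.666 servings → $3.08.
The minimum over all feasible corners is $3.08.

$3.08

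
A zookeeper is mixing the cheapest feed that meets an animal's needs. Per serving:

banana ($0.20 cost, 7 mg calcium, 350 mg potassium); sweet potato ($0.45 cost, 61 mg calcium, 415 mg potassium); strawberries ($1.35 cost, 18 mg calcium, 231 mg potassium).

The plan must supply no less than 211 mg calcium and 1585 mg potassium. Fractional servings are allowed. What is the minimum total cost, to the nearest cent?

For a min-cost LP with two ≥-constraints, a basic feasible solution has at most two positive variables.
banana only: max(211/7, 1585/350) = 30.14 servings → $6.03.
sweet potato only: max(211/61, 1585/415) = 3.819 servings → $1.72.
strawberries only: max(211/18, 1585/231) = 11.72 servings → $15.82.
banana + sweet potato with both tight: 0.4944 servings and 3.402 servings → $1.63.
banana + strawberries: the both-tight solution has a negative serving — not a feasible corner.
sweet potato + strawberries with both tight: 3.053 servings and 1.377 servings → $3.23.
So the least-cost plan costs $1.63.

$1.63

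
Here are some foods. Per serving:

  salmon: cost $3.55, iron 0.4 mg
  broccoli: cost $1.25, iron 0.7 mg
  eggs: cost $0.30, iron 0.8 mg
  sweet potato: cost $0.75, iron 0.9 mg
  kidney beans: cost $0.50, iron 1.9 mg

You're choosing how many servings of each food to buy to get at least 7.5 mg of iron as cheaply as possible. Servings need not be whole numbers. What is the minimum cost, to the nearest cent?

Cost per mg of iron: kidney beans $0.2632, eggs $0.3750, sweet potato $0.8333, broccoli $1.7857, salmon $8.8750.
With no serving limits, use only kidney beans: 7.5 mg / 1.9 mg = 3.947 servings × $0.50 = $1.97.

$1.97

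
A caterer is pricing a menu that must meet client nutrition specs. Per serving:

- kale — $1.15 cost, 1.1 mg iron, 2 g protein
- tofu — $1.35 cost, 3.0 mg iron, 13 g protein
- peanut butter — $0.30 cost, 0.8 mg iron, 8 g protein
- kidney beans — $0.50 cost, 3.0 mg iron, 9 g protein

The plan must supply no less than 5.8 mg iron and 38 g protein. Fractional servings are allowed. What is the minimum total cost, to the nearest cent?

$1.58

Compare the cost at each extreme point of the feasible region.
kale only: max(5.8/1.1, 38/2) = 19 servings → $21.85.
tofu only: max(5.8/3.0, 38/13) = 2.923 servings → $3.95.
peanut butter only: max(5.8/0.8, 38/8) = 7.25 servings → $2.17.
kidney beans only: max(5.8/3.0, 38/9) = 4.222 servings → $2.11.
kale + tofu: intersection lies outside the first quadrant.
kale + peanut butter with both tight: 2.222 servings and 4.194 servings → $3.81.
kale + kidney beans: the both-tight solution has a negative serving — not a feasible corner.
tofu + peanut butter with both tight: 1.176 servings and 2.838 servings → $2.44.
tofu + kidney beans: the both-tight solution has a negative serving — not a feasible corner.
peanut butter + kidney beans with both tight: 3.679 servings and 0.9524 servings → $1.58.
Cheapest feasible corner: $1.58.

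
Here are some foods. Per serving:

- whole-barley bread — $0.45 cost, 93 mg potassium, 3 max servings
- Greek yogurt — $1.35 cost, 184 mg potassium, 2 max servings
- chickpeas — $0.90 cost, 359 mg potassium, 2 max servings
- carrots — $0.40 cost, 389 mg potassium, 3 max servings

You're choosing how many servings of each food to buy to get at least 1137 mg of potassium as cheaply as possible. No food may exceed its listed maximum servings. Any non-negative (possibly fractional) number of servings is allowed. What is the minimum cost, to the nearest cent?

$1.17

Cost per mg of potassium: carrots $0.0010, chickpeas $0.0025, whole-barley bread $0.0048, Greek yogurt $0.0073.
Take 2.923 servings of carrots: +1137.0 mg potassium for $1.17 (total $1.17, still need 0.0 mg).
Filling from the cheapest source first is optimal under one linear minimum: $1.17.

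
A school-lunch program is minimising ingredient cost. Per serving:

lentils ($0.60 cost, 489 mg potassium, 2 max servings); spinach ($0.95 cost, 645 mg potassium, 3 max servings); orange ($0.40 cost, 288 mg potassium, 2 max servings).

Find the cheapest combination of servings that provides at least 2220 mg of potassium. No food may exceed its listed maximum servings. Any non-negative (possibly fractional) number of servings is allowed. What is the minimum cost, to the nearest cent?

$2.98

Cost per mg of potassium: lentils $0.0012, orange $0.0014, spinach $0.0015.
Take 2 servings of lentils: +978.0 mg potassium for $1.20 (total $1.20, still need 1242.0 mg).
Take 2 servings of orange: +576.0 mg potassium for $0.80 (total $2.00, still need 666.0 mg).
Take 1.033 servings of spinach: +666.0 mg potassium for $0.98 (total $2.98, still need 0.0 mg).
Filling from the cheapest source first is optimal under one linear minimum: $2.98.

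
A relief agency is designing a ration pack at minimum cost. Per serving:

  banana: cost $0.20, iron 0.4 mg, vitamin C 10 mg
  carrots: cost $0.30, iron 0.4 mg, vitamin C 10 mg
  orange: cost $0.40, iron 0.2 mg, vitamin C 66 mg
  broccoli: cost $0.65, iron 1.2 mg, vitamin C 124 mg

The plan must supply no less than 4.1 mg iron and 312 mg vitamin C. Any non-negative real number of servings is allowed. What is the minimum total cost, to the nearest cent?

Two binding constraints pin down two serving amounts, so the optimal mix uses at most two foods. The candidates are each food alone (scaled to the tighter of iron/vitamin C) and each pair with both constraints tight.
banana only: max(4.1/0.4, 312/10) = 31.2 servings → $6.24.
carrots only: max(4.1/0.4, 312/10) = 31.2 servings → $9.36.
orange only: max(4.1/0.2, 312/66) = 20.5 servings → $8.20.
broccoli only: max(4.1/1.2, 312/124) = 3.417 servings → $2.22.
banana + carrots (both tight): parallel constraints — no distinct corner.
banana + orange with both tight: 8.533 servings and 3.434 servings → $3.08.
banana + broccoli with both tight: 3.564 servings and 2.229 servings → $2.16.
carrots + orange with both tight: 8.533 servings and 3.434 servings → $3.93.
carrots + broccoli with both tight: 3.564 servings and 2.229 servings → $2.52.
orange + broccoli with both targets exact would need a negative amount; discard.
Cheapest feasible corner: $2.16.

$2.16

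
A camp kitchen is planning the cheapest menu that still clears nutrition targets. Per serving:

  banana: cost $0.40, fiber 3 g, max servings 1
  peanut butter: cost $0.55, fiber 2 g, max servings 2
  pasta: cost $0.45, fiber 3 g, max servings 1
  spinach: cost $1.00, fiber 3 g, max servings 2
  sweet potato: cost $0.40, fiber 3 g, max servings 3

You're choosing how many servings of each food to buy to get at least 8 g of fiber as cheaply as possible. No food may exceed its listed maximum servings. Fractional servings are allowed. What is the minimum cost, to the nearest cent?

$1.07

Cost per g of fiber: banana $0.1333, sweet potato $0.1333, pasta $0.1500, peanut butter $0.2750, spinach $0.3333.
Take 1 serving of banana: +3.0 g fiber for $0.40 (total $0.40, still need 5.0 g).
Take 1.667 servings of sweet potato: +5.0 g fiber for $0.67 (total $1.07, still need 0.0 g).
Filling from the cheapest source first is optimal under one linear minimum: $1.07.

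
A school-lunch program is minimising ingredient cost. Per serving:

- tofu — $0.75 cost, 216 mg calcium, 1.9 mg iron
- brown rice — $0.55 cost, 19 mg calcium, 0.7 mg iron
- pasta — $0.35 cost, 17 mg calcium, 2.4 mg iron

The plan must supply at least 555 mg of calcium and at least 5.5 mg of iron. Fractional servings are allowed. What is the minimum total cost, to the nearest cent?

Compare the cost at each extreme point of the feasible region.
tofu only: max(555/216, 5.5/1.9) = 2.895 servings → $2.17.
brown rice only: max(555/19, 5.5/0.7) = 29.21 servings → $16.07.
pasta only: max(555/17, 5.5/2.4) = 32.65 servings → $11.43.
tofu + brown rice with both tight: 2.467 servings and 1.16 servings → $2.49.
tofu + pasta with both tight: 2.548 servings and 0.2746 servings → $2.01.
brown rice + pasta: the both-tight solution has a negative serving — not a feasible corner.
The minimum over all feasible corners is $2.01.

$2.01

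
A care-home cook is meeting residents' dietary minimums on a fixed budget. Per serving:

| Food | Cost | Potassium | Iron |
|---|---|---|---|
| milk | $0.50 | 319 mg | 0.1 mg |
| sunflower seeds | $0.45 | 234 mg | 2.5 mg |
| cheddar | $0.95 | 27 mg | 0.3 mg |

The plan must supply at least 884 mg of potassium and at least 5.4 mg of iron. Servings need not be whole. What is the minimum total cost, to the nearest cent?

$1.56

This is a tiny linear program; its minimum lies at a vertex of the feasible set. List the vertices and price them.
milk only: max(884/319, 5.4/0.1) = 54 servings → $27.00.
sunflower seeds only: max(884/234, 5.4/2.5) = 3.778 servings → $1.70.
cheddar only: max(884/27, 5.4/0.3) = 32.74 servings → $31.10.
milk + sunflower seeds with both tight: 1.223 servings and 2.111 servings → $1.56.
milk + cheddar with both tight: 1.284 servings and 17.57 servings → $17.34.
sunflower seeds + cheddar: the both-tight solution has a negative serving — not a feasible corner.
Cheapest feasible corner: $1.56.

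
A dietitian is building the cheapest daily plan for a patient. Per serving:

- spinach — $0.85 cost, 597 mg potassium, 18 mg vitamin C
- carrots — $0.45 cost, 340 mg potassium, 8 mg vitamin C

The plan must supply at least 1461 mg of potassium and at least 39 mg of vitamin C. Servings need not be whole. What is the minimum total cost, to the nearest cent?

For a min-cost LP with two ≥-constraints, a basic feasible solution has at most two positive variables.
spinach only: max(1461/597, 39/18) = 2.447 servings → $2.08.
carrots only: max(1461/340, 39/8) = 4.875 servings → $2.19.
spinach + carrots with both tight: 1.17 servings and 2.243 servings → $2.00.
So the least-cost plan costs $2.00.

$2.00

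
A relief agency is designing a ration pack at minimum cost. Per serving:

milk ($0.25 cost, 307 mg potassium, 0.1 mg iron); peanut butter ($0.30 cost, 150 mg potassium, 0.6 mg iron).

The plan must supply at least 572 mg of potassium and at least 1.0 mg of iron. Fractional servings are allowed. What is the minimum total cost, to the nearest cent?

$0.73

Check every corner: each single food scaled to meet both minima, and each pair solved so both constraints bind.
milk only: max(572/307, 1.0/0.1) = 10 servings → $2.50.
peanut butter only: max(572/150, 1.0/0.6) = 3.813 servings → $1.14.
milk + peanut butter with both tight: 1.142 servings and 1.476 servings → $0.73.
Cheapest feasible corner: $0.73.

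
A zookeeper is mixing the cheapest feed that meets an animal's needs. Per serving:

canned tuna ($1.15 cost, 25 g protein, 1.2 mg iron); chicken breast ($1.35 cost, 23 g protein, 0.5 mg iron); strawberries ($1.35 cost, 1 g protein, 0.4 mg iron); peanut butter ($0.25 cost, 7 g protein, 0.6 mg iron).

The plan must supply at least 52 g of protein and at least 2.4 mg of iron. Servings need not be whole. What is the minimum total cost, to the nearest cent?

$1.86

Compare the cost at each extreme point of the feasible region.
canned tuna only: max(52/25, 2.4/1.2) = 2.08 servings → $2.39.
chicken breast only: max(52/23, 2.4/0.5) = 4.8 servings → $6.48.
strawberries only: max(52/1, 2.4/0.4) = 52 servings → $70.20.
peanut butter only: max(52/7, 2.4/0.6) = 7.429 servings → $1.86.
canned tuna + chicken breast with both tight: 1.934 servings and 0.1589 servings → $2.44.
canned tuna + strawberries with both targets exact would need a negative amount; discard.
canned tuna + peanut butter with both targets exact would need a negative amount; discard.
chicken breast + strawberries with both tight: 2.115 servings and 3.356 servings → $7.39.
chicken breast + peanut butter with both tight: 1.398 servings and 2.835 servings → $2.60.
strawberries + peanut butter with both targets exact would need a negative amount; discard.
The minimum over all feasible corners is $1.86.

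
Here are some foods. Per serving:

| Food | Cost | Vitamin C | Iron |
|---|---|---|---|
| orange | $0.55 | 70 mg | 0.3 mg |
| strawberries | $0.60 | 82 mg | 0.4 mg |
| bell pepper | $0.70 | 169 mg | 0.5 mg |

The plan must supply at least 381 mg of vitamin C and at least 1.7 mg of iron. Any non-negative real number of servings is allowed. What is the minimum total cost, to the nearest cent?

$2.38

A basic optimal solution has at most two foods positive. Try each food alone and each pair with both targets met exactly.
orange only: max(381/70, 1.7/0.3) = 5.667 servings → $3.12.
strawberries only: max(381/82, 1.7/0.4) = 4.646 servings → $2.79.
bell pepper only: max(381/169, 1.7/0.5) = 3.4 servings → $2.38.
orange + strawberries with both tight: 3.824 servings and 1.382 servings → $2.93.
orange + bell pepper with both targets exact would need a negative amount; discard.
strawberries + bell pepper with both tight: 3.639 servings and 0.4887 servings → $2.53.
The minimum over all feasible corners is $2.38.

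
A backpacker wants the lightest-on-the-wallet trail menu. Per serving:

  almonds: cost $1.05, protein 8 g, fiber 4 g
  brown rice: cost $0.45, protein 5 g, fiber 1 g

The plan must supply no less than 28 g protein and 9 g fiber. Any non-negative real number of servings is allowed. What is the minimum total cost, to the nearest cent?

Compare the cost at each extreme point of the feasible region.
almonds only: max(28/8, 9/4) = 3.5 servings → $3.67.
brown rice only: max(28/5, 9/1) = 9 servings → $4.05.
almonds + brown rice with both tight: 1.417 servings and 3.333 servings → $2.99.
So the least-cost plan costs $2.99.

$2.99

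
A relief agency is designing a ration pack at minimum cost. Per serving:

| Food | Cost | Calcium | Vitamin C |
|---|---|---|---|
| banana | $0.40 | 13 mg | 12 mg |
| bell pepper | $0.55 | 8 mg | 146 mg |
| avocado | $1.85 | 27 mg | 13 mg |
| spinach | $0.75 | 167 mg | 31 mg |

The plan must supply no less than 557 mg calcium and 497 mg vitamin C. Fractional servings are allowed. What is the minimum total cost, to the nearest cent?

$3.90

banana only: max(557/13, 497/12) = 42.85 servings → $17.14.
bell pepper only: max(557/8, 497/146) = 69.62 servings → $38.29.
avocado only: max(557/27, 497/13) = 38.23 servings → $70.73.
spinach only: max(557/167, 497/31) = 16.03 servings → $12.02.
banana + bell pepper: intersection lies outside the first quadrant.
banana + avocado with both tight: 39.86 servings and 1.439 servings → $18.60.
banana + spinach with both tight: 41.06 servings and 0.1393 servings → $16.53.
bell pepper + avocado with both tight: 1.61 servings and 20.15 servings → $38.17.
bell pepper + spinach with both tight: 2.724 servings and 3.205 servings → $3.90.
avocado + spinach: the both-tight solution has a negative serving — not a feasible corner.
Cheapest feasible corner: $3.90.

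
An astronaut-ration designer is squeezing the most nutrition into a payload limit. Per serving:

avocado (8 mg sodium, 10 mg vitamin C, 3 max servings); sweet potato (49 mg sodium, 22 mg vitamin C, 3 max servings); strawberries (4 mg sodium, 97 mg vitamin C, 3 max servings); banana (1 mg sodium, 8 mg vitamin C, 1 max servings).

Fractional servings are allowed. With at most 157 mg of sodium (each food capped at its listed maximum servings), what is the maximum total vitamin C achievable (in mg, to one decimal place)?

Vitamin C per mg sodium: strawberries 24.25, banana 8, avocado 1.25, sweet potato 0.449.
Take 3 servings of strawberries: uses 12 mg sodium, +291.0 mg vitamin C (running total 291.0 mg).
Take 1 serving of banana: uses 1 mg sodium, +8.0 mg vitamin C (running total 299.0 mg).
Take 3 servings of avocado: uses 24 mg sodium, +30.0 mg vitamin C (running total 329.0 mg).
Take 2.449 servings of sweet potato: uses 120 mg sodium, +53.9 mg vitamin C (running total 382.9 mg).
Filling greedily by vitamin C-per-mg sodium is optimal for one linear limit, giving 382.9 mg.

382.9 mg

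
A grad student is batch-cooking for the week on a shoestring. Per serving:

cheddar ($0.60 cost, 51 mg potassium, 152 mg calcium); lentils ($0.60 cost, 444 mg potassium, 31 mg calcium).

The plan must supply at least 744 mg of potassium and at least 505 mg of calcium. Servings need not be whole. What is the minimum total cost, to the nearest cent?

$2.63

cheddar only: max(744/51, 505/152) = 14.59 servings → $8.75.
lentils only: max(744/444, 505/31) = 16.29 servings → $9.77.
cheddar + lentils with both tight: 3.052 servings and 1.325 servings → $2.63.
The minimum over all feasible corners is $2.63.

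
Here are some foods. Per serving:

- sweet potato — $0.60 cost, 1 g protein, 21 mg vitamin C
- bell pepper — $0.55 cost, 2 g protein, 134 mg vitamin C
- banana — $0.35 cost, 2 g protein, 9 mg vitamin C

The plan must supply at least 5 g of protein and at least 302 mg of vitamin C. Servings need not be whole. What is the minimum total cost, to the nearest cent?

$1.32

A basic optimal solution has at most two foods positive. Try each food alone and each pair with both targets met exactly.
sweet potato only: max(5/1, 302/21) = 14.38 servings → $8.63.
bell pepper only: max(5/2, 302/134) = 2.5 servings → $1.38.
banana only: max(5/2, 302/9) = 33.56 servings → $11.74.
sweet potato + bell pepper with both tight: 0.7174 servings and 2.141 servings → $1.61.
sweet potato + banana: intersection lies outside the first quadrant.
bell pepper + banana with both tight: 2.236 servings and 0.264 servings → $1.32.
Cheapest feasible corner: $1.32.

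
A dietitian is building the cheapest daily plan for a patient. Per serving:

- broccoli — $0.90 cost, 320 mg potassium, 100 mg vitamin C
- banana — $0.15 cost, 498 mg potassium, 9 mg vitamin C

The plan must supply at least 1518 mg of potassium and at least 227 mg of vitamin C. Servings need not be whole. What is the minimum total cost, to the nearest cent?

At the optimum either one food covers both requirements or two foods hit both targets exactly; no other combination can be cheaper.
broccoli only: max(1518/320, 227/100) = 4.744 servings → $4.27.
banana only: max(1518/498, 227/9) = 25.22 servings → $3.78.
broccoli + banana with both tight: 2.118 servings and 1.687 servings → $2.16.
So the least-cost plan costs $2.16.

$2.16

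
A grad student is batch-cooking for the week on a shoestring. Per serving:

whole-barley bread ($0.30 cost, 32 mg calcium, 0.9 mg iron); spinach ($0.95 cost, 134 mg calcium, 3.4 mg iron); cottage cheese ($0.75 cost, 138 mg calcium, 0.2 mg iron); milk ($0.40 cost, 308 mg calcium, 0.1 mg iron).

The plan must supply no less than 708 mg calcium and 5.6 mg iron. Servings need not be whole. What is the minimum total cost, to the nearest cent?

This is a tiny linear program; its minimum lies at a vertex of the feasible set. List the vertices and price them.
whole-barley bread only: max(708/32, 5.6/0.9) = 22.12 servings → $6.64.
spinach only: max(708/134, 5.6/3.4) = 5.284 servings → $5.02.
cottage cheese only: max(708/138, 5.6/0.2) = 28 servings → $21.00.
milk only: max(708/308, 5.6/0.1) = 56 servings → $22.40.
whole-barley bread + spinach: intersection lies outside the first quadrant.
whole-barley bread + cottage cheese with both tight: 5.358 servings and 3.888 servings → $4.52.
whole-barley bread + milk with both tight: 6.036 servings and 1.672 servings → $2.48.
spinach + cottage cheese with both tight: 1.427 servings and 3.745 servings → $4.16.
spinach + milk with both tight: 1.6 servings and 1.603 servings → $2.16.
cottage cheese + milk: intersection lies outside the first quadrant.
The minimum over all feasible corners is $2.16.

$2.16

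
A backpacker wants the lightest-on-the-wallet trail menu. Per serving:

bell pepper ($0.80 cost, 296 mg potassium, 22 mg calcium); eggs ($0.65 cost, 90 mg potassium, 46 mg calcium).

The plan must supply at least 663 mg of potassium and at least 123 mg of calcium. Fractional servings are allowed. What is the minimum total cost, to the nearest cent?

With two linear requirements the optimum uses one or two foods; enumerate the corners.
bell pepper only: max(663/296, 123/22) = 5.591 servings → $4.47.
eggs only: max(663/90, 123/46) = 7.367 servings → $4.79.
bell pepper + eggs with both tight: 1.67 servings and 1.875 servings → $2.55.
Cheapest feasible corner: $2.55.

$2.55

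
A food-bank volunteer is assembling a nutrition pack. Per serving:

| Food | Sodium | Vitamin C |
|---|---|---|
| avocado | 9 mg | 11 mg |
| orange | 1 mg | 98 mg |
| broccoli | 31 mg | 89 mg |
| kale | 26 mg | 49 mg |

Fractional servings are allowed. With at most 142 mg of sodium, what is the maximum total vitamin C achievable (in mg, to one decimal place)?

13916.0 mg

Vitamin C per mg sodium: orange 98, broccoli 2.871, kale 1.885, avocado 1.222.
With no serving limits, spend the whole sodium allowance on orange: 142 mg / 1 mg × 98 mg = 13916.0 mg.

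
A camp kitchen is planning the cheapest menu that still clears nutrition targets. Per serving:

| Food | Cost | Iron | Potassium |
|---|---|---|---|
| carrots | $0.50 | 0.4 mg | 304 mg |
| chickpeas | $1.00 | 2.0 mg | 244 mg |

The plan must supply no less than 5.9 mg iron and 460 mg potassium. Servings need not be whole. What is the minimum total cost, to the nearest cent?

A basic optimal solution has at most two foods positive. Try each food alone and each pair with both targets met exactly.
carrots only: max(5.9/0.4, 460/304) = 14.75 servings → $7.38.
chickpeas only: max(5.9/2.0, 460/244) = 2.95 servings → $2.95.
carrots + chickpeas with both targets exact would need a negative amount; discard.
The minimum over all feasible corners is $2.95.

$2.95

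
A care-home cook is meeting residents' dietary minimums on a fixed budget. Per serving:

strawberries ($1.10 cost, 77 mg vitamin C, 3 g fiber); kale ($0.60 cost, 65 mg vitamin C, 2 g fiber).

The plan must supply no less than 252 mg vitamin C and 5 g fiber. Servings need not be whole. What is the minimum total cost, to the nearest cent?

$2.33

Minimising a linear cost over {vitamin C ≥ 252, fiber ≥ 5, servings ≥ 0} — the optimum is at a vertex, using one or two foods.
strawberries only: max(252/77, 5/3) = 3.273 servings → $3.60.
kale only: max(252/65, 5/2) = 3.877 servings → $2.33.
strawberries + kale: intersection lies outside the first quadrant.
Cheapest feasible corner: $2.33.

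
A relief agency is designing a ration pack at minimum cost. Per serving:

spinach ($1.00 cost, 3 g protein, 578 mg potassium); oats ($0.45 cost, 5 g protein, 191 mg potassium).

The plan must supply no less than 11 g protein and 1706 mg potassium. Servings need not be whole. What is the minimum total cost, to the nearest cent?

$3.02

With two linear requirements the optimum uses one or two foods; enumerate the corners.
spinach only: max(11/3, 1706/578) = 3.667 servings → $3.67.
oats only: max(11/5, 1706/191) = 8.932 servings → $4.02.
spinach + oats with both tight: 2.775 servings and 0.5352 servings → $3.02.
Cheapest feasible corner: $3.02.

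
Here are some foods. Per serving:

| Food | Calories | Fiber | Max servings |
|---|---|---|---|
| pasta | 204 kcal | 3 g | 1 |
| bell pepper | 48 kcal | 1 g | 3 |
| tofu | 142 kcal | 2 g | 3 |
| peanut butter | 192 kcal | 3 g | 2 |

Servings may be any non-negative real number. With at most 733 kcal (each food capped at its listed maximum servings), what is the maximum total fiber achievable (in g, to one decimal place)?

12.0 g

Fiber per kcal: bell pepper 0.02083, peanut butter 0.01562, pasta 0.01471, tofu 0.01408.
Take 3 servings of bell pepper: uses 144 kcal, +3.0 g fiber (running total 3.0 g).
Take 2 servings of peanut butter: uses 384 kcal, +6.0 g fiber (running total 9.0 g).
Take 1 serving of pasta: uses 204 kcal, +3.0 g fiber (running total 12.0 g).
Take 0.007042 servings of tofu: uses 1 kcal, +0.0 g fiber (running total 12.0 g).
Greedy by best ratio exhausts the calories allowance optimally: 12.0 g.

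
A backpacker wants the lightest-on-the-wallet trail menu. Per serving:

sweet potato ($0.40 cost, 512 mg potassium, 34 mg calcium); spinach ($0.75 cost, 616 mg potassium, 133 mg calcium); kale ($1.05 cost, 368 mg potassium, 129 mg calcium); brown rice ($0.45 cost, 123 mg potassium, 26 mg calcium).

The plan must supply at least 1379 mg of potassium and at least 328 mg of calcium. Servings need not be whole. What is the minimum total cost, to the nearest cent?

This is a tiny linear program; its minimum lies at a vertex of the feasible set. List the vertices and price them.
sweet potato only: max(1379/512, 328/34) = 9.647 servings → $3.86.
spinach only: max(1379/616, 328/133) = 2.466 servings → $1.85.
kale only: max(1379/368, 328/129) = 3.747 servings → $3.93.
brown rice only: max(1379/123, 328/26) = 12.62 servings → $5.68.
sweet potato + spinach: the both-tight solution has a negative serving — not a feasible corner.
sweet potato + kale with both tight: 1.068 servings and 2.261 servings → $2.80.
sweet potato + brown rice: the both-tight solution has a negative serving — not a feasible corner.
spinach + kale with both tight: 1.874 servings and 0.6108 servings → $2.05.
spinach + brown rice: the both-tight solution has a negative serving — not a feasible corner.
kale + brown rice with both tight: 0.7128 servings and 9.079 servings → $4.83.
So the least-cost plan costs $1.85.

$1.85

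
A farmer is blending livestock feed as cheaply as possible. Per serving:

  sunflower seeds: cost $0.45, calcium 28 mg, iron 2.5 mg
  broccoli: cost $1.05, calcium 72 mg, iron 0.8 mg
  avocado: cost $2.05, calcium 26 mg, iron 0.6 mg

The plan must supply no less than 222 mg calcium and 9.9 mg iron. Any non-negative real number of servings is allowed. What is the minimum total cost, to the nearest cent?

$3.38

Compare the cost at each extreme point of the feasible region.
sunflower seeds only: max(222/28, 9.9/2.5) = 7.929 servings → $3.57.
broccoli only: max(222/72, 9.9/0.8) = 12.38 servings → $12.99.
avocado only: max(222/26, 9.9/0.6) = 16.5 servings → $33.83.
sunflower seeds + broccoli with both tight: 3.396 servings and 1.763 servings → $3.38.
sunflower seeds + avocado with both tight: 2.577 servings and 5.763 servings → $12.97.
broccoli + avocado: the both-tight solution has a negative serving — not a feasible corner.
The minimum over all feasible corners is $3.38.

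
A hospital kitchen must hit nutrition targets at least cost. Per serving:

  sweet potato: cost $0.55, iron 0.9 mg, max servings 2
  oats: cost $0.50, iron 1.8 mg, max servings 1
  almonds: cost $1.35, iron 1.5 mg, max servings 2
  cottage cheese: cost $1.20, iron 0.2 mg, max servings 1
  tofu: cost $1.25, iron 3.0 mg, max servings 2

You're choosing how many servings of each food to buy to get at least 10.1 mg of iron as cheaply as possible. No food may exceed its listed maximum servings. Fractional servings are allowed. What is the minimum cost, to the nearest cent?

Cost per mg of iron: oats $0.2778, tofu $0.4167, sweet potato $0.6111, almonds $0.9000, cottage cheese $6.0000.
Take 1 serving of oats: +1.8 mg iron for $0.50 (total $0.50, still need 8.3 mg).
Take 2 servings of tofu: +6.0 mg iron for $2.50 (total $3.00, still need 2.3 mg).
Take 2 servings of sweet potato: +1.8 mg iron for $1.10 (total $4.10, still need 0.5 mg).
Take 0.3333 servings of almonds: +0.5 mg iron for $0.45 (total $4.55, still need 0.0 mg).
Greedy by cheapest-per-mg is optimal for a single linear constraint, so the minimum cost is $4.55.

$4.55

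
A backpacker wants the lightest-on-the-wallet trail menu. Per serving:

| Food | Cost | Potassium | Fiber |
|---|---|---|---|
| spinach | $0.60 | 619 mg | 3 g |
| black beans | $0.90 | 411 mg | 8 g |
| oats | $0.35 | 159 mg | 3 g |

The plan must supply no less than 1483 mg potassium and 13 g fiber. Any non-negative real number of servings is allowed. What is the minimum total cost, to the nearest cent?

$1.92

spinach only: max(1483/619, 13/3) = 4.333 servings → $2.60.
black beans only: max(1483/411, 13/8) = 3.608 servings → $3.25.
oats only: max(1483/159, 13/3) = 9.327 servings → $3.26.
spinach + black beans with both tight: 1.753 servings and 0.9675 servings → $1.92.
spinach + oats with both tight: 1.726 servings and 2.607 servings → $1.95.
black beans + oats: the both-tight solution has a negative serving — not a feasible corner.
The minimum over all feasible corners is $1.92.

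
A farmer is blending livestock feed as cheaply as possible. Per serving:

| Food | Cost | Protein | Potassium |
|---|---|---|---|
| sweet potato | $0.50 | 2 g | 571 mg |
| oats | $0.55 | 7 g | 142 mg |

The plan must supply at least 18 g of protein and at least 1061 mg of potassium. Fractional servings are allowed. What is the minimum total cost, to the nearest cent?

This is a tiny linear program; its minimum lies at a vertex of the feasible set. List the vertices and price them.
sweet potato only: max(18/2, 1061/571) = 9 servings → $4.50.
oats only: max(18/7, 1061/142) = 7.472 servings → $4.11.
sweet potato + oats with both tight: 1.312 servings and 2.197 servings → $1.86.
So the least-cost plan costs $1.86.

$1.86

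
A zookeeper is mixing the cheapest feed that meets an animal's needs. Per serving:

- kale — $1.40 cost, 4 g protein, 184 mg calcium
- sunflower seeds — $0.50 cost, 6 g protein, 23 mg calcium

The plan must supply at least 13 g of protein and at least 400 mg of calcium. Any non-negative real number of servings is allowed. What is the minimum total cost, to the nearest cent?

$3.30

An LP optimum is at a vertex; with two nutrient constraints at most two foods are used. Check each candidate.
kale only: max(13/4, 400/184) = 3.25 servings → $4.55.
sunflower seeds only: max(13/6, 400/23) = 17.39 servings → $8.70.
kale + sunflower seeds with both tight: 2.076 servings and 0.7826 servings → $3.30.
Cheapest feasible corner: $3.30.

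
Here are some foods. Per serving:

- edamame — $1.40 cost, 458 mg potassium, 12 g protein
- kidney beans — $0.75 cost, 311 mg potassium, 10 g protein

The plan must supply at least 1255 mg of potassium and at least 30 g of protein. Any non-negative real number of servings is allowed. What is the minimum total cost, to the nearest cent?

The cheapest plan sits at a corner of the feasible region — with two constraints it uses at most two foods.
edamame only: max(1255/458, 30/12) = 2.74 servings → $3.84.
kidney beans only: max(1255/311, 30/10) = 4.035 servings → $3.03.
edamame + kidney beans: intersection lies outside the first quadrant.
The minimum over all feasible corners is $3.03.

$3.03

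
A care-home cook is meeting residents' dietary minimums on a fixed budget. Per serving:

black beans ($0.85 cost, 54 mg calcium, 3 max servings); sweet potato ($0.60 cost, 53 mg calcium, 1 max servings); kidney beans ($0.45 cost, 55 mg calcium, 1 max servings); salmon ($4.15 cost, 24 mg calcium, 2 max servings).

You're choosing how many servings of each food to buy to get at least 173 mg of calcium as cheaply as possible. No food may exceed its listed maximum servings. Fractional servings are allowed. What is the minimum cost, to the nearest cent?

$2.07

Cost per mg of calcium: kidney beans $0.0082, sweet potato $0.0113, black beans $0.0157, salmon $0.1729.
Take 1 serving of kidney beans: +55.0 mg calcium for $0.45 (total $0.45, still need 118.0 mg).
Take 1 serving of sweet potato: +53.0 mg calcium for $0.60 (total $1.05, still need 65.0 mg).
Take 1.204 servings of black beans: +65.0 mg calcium for $1.02 (total $2.07, still need 0.0 mg).
Greedy by cheapest-per-mg is optimal for a single linear constraint, so the minimum cost is $2.07.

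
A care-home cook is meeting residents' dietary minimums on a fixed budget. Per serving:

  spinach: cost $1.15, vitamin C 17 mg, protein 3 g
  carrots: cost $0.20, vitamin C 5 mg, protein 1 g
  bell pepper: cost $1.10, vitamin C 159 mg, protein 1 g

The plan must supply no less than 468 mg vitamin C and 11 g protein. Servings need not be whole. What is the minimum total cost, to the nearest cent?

At the optimum either one food covers both requirements or two foods hit both targets exactly; no other combination can be cheaper.
spinach only: max(468/17, 11/3) = 27.53 servings → $31.66.
carrots only: max(468/5, 11/1) = 93.6 servings → $18.72.
bell pepper only: max(468/159, 11/1) = 11 servings → $12.10.
spinach + carrots with both targets exact would need a negative amount; discard.
spinach + bell pepper with both tight: 2.785 servings and 2.646 servings → $6.11.
carrots + bell pepper with both tight: 8.318 servings and 2.682 servings → $4.61.
So the least-cost plan costs $4.61.

$4.61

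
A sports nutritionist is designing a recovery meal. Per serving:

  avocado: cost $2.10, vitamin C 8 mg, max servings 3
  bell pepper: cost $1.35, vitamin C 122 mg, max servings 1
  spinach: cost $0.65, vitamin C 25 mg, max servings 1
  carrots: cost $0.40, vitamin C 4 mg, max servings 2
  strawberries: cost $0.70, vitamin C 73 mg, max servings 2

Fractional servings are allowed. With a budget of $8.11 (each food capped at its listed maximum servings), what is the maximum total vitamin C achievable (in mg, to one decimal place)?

315.9 mg

Vitamin C per dollar: strawberries 104.3, bell pepper 90.37, spinach 38.46, carrots 10, avocado 3.81.
Take 2 servings of strawberries: spends $1.40, +146.0 mg vitamin C (running total 146.0 mg).
Take 1 serving of bell pepper: spends $1.35, +122.0 mg vitamin C (running total 268.0 mg).
Take 1 serving of spinach: spends $0.65, +25.0 mg vitamin C (running total 293.0 mg).
Take 2 servings of carrots: spends $0.80, +8.0 mg vitamin C (running total 301.0 mg).
Take 1.862 servings of avocado: spends $3.91, +14.9 mg vitamin C (running total 315.9 mg).
Greedy by best ratio exhausts the cost allowance optimally: 315.9 mg.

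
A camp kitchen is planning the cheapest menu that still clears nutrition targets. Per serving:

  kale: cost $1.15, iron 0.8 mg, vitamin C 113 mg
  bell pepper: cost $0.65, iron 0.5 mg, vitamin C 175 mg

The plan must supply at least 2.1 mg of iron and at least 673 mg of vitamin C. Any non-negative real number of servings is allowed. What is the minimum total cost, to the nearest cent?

$2.73

Check every corner: each single food scaled to meet both minima, and each pair solved so both constraints bind.
kale only: max(2.1/0.8, 673/113) = 5.956 servings → $6.85.
bell pepper only: max(2.1/0.5, 673/175) = 4.2 servings → $2.73.
kale + bell pepper with both tight: 0.3713 servings and 3.606 servings → $2.77.
The minimum over all feasible corners is $2.73.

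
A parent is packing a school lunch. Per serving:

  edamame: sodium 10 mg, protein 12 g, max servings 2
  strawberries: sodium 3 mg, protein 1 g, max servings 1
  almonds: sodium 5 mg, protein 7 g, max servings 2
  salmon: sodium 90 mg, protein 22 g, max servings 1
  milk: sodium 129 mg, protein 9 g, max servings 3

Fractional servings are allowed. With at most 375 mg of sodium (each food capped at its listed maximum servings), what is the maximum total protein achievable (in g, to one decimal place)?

Protein per mg sodium: almonds 1.4, edamame 1.2, strawberries 0.3333, salmon 0.2444, milk 0.06977.
Take 2 servings of almonds: uses 10 mg sodium, +14.0 g protein (running total 14.0 g).
Take 2 servings of edamame: uses 20 mg sodium, +24.0 g protein (running total 38.0 g).
Take 1 serving of strawberries: uses 3 mg sodium, +1.0 g protein (running total 39.0 g).
Take 1 serving of salmon: uses 90 mg sodium, +22.0 g protein (running total 61.0 g).
Take 1.953 servings of milk: uses 252 mg sodium, +17.6 g protein (running total 78.6 g).
Greedy by best ratio exhausts the sodium allowance optimally: 78.6 g.

78.6 g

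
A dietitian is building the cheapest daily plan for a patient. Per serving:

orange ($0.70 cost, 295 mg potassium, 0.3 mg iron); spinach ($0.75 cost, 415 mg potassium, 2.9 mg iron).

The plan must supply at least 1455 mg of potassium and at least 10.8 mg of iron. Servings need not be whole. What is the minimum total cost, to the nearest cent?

$2.79

The cheapest plan sits at a corner of the feasible region — with two constraints it uses at most two foods.
orange only: max(1455/295, 10.8/0.3) = 36 servings → $25.20.
spinach only: max(1455/415, 10.8/2.9) = 3.724 servings → $2.79.
orange + spinach: the both-tight solution has a negative serving — not a feasible corner.
Cheapest feasible corner: $2.79.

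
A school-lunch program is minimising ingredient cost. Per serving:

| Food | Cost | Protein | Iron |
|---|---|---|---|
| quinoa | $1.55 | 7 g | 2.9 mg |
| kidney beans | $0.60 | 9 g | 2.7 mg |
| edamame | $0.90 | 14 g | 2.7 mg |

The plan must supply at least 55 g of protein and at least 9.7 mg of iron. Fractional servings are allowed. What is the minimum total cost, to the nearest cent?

At the optimum either one food covers both requirements or two foods hit both targets exactly; no other combination can be cheaper.
quinoa only: max(55/7, 9.7/2.9) = 7.857 servings → $12.18.
kidney beans only: max(55/9, 9.7/2.7) = 6.111 servings → $3.67.
edamame only: max(55/14, 9.7/2.7) = 3.929 servings → $3.54.
quinoa + kidney beans: the both-tight solution has a negative serving — not a feasible corner.
quinoa + edamame with both targets exact would need a negative amount; discard.
kidney beans + edamame with both targets exact would need a negative amount; discard.
So the least-cost plan costs $3.54.

$3.54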